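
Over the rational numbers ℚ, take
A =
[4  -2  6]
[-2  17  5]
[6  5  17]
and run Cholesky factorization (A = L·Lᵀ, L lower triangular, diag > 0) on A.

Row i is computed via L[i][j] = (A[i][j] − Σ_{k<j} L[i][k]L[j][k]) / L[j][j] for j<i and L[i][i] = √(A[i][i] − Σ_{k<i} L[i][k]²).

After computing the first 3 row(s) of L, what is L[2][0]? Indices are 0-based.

L[2][0] = 3

Step 1: L[0][0] = √(4) = 2.
  L[1][0] = (-2) / L[0][0] = -1.
Step 2: L[1][1] = √(16) = 4.
  L[2][0] = (6) / L[0][0] = 3.
  L[2][1] = (8) / L[1][1] = 2.
Step 3: L[2][2] = √(4) = 2.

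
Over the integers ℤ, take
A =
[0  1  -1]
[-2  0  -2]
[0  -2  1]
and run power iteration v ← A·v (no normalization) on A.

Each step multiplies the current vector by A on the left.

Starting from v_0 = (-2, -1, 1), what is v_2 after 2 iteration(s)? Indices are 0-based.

v_2 = (-1, -2, -1)

v_0 = (-2, -1, 1).
v_1 = A·v_0 = (-2, 2, 3).
v_2 = A·v_1 = (-1, -2, -1).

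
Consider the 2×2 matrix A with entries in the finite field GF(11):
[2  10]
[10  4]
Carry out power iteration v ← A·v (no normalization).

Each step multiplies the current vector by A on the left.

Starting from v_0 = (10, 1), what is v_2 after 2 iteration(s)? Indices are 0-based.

v_0 = (10, 1).
v_1 = A·v_0 = (8, 5).
v_2 = A·v_1 = (0, 1).

v_2 = (0, 1)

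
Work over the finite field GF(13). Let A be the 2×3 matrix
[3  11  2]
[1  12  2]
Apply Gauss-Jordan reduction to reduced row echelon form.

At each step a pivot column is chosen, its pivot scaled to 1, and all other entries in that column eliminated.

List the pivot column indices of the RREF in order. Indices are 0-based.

pivot columns: 0, 1

[1] R0 /= 3  ⇒  (1, 8, 5)
     R1 -= 1·R0  ⇒  (0, 4, 10)
[2] R1 /= 4  ⇒  (0, 1, 9)
     R0 -= 8·R1  ⇒  (1, 0, 11)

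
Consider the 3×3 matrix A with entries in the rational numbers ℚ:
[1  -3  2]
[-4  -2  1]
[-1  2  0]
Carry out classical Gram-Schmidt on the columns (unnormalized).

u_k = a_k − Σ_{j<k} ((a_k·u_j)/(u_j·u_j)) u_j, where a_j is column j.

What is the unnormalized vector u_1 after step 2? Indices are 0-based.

u_1 = (-19/6, -4/3, 13/6)

Step 1: u_0 = a_0 = (1, -4, -1).
Step 2: u_1 = a_1 − (1/6)·u_0 = (-19/6, -4/3, 13/6).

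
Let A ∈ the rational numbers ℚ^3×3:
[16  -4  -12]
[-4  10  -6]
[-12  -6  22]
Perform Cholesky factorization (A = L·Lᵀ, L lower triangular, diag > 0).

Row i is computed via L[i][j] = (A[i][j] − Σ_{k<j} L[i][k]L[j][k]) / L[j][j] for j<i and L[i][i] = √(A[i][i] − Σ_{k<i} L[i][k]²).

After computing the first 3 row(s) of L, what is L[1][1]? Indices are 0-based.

Step 1: L[0][0] = √(16) = 4.
  L[1][0] = (-4) / L[0][0] = -1.
Step 2: L[1][1] = √(9) = 3.
  L[2][0] = (-12) / L[0][0] = -3.
  L[2][1] = (-9) / L[1][1] = -3.
Step 3: L[2][2] = √(4) = 2.

L[1][1] = 3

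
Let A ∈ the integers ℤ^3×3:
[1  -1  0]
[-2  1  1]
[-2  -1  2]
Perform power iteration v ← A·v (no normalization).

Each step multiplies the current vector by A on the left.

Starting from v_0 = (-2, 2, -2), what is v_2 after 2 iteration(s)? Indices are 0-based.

v_0 = (-2, 2, -2).
v_1 = A·v_0 = (-4, 4, -2).
v_2 = A·v_1 = (-8, 10, 0).

v_2 = (-8, 10, 0)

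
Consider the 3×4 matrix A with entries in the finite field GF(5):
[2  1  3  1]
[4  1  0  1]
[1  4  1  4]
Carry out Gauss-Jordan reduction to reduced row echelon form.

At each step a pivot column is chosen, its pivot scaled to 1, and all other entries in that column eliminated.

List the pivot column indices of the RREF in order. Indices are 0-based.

step 1: normalize row 0 (÷2) = (1, 3, 4, 3)
  row 1: subtract 4×row0 = (0, 4, 4, 4)
  row 2: subtract 1×row0 = (0, 1, 2, 1)
step 2: normalize row 1 (÷4) = (0, 1, 1, 1)
  row 0: subtract 3×row1 = (1, 0, 1, 0)
  row 2: subtract 1×row1 = (0, 0, 1, 0)
step 3: normalize row 2 (÷1) = (0, 0, 1, 0)
  row 0: subtract 1×row2 = (1, 0, 0, 0)
  row 1: subtract 1×row2 = (0, 1, 0, 1)

pivot columns: 0, 1, 2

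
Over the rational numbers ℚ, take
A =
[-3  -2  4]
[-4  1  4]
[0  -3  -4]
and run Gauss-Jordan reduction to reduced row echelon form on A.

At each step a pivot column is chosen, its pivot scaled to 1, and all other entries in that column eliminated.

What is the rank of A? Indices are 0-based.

[1] R0 /= -3  ⇒  (1, 2/3, -4/3)
     R1 -= -4·R0  ⇒  (0, 11/3, -4/3)
[2] R1 /= 11/3  ⇒  (0, 1, -4/11)
     R0 -= 2/3·R1  ⇒  (1, 0, -12/11)
     R2 -= -3·R1  ⇒  (0, 0, -56/11)
[3] R2 /= -56/11  ⇒  (0, 0, 1)
     R0 -= -12/11·R2  ⇒  (1, 0, 0)
     R1 -= -4/11·R2  ⇒  (0, 1, 0)

rank = 3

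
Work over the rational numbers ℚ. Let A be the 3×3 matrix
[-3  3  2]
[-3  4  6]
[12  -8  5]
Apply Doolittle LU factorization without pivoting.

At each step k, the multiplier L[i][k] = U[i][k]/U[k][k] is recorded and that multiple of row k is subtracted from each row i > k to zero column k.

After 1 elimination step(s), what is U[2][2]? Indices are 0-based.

U[2][2] = 13

k=0: U[0][0]=-3
  eliminate (1,0): mult=1, new row 1: (0, 1, 4); set L[1][0]=1
  eliminate (2,0): mult=-4, new row 2: (0, 4, 13); set L[2][0]=-4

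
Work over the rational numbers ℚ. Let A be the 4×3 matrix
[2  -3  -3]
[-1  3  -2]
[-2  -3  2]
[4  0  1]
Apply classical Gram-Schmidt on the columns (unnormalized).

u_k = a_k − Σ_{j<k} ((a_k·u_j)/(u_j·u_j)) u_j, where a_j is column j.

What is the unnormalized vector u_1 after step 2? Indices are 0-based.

u_1 = (-69/25, 72/25, -81/25, 12/25)

Step 1: u_0 = a_0 = (2, -1, -2, 4).
Step 2: u_1 = a_1 − (-3/25)·u_0 = (-69/25, 72/25, -81/25, 12/25).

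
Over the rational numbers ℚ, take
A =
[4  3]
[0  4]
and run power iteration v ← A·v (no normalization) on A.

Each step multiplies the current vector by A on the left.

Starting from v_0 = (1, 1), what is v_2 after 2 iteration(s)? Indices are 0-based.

v_0 = (1, 1).
v_1 = A·v_0 = (7, 4).
v_2 = A·v_1 = (40, 16).

v_2 = (40, 16)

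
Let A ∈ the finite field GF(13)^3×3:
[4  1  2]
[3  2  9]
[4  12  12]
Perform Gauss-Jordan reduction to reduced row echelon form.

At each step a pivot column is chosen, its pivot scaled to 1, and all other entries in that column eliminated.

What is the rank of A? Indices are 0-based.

rank = 3

pivot(0,0)=4: scale R0 → (1, 10, 7)
  clear (1,0): R1 −= (3)R0 → (0, 11, 1)
  clear (2,0): R2 −= (4)R0 → (0, 11, 10)
pivot(1,1)=11: scale R1 → (0, 1, 6)
  clear (0,1): R0 −= (10)R1 → (1, 0, 12)
  clear (2,1): R2 −= (11)R1 → (0, 0, 9)
pivot(2,2)=9: scale R2 → (0, 0, 1)
  clear (0,2): R0 −= (12)R2 → (1, 0, 0)
  clear (1,2): R1 −= (6)R2 → (0, 1, 0)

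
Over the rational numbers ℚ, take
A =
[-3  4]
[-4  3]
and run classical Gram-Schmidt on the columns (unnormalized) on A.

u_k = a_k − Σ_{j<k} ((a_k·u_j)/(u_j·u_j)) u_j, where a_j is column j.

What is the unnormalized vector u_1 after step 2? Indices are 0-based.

Step 1: u_0 = a_0 = (-3, -4).
Step 2: u_1 = a_1 − (-24/25)·u_0 = (28/25, -21/25).

u_1 = (28/25, -21/25)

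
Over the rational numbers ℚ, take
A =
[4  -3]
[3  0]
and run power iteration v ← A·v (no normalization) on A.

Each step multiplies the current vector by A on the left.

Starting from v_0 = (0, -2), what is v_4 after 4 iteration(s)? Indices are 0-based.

v_0 = (0, -2).
v_1 = A·v_0 = (6, 0).
v_2 = A·v_1 = (24, 18).
v_3 = A·v_2 = (42, 72).
v_4 = A·v_3 = (-48, 126).

v_4 = (-48, 126)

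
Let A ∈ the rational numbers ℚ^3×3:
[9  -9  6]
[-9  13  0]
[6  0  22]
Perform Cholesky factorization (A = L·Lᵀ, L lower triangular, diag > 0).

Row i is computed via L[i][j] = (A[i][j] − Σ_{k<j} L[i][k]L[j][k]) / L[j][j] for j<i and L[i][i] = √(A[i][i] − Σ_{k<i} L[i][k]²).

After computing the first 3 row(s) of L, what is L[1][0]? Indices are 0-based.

L[1][0] = -3

Step 1: L[0][0] = √(9) = 3.
  L[1][0] = (-9) / L[0][0] = -3.
Step 2: L[1][1] = √(4) = 2.
  L[2][0] = (6) / L[0][0] = 2.
  L[2][1] = (6) / L[1][1] = 3.
Step 3: L[2][2] = √(9) = 3.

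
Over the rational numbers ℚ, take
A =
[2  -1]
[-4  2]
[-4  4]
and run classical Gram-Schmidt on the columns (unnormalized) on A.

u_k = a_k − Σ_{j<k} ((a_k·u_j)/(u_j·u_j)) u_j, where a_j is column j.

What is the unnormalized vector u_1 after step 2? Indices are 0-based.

Step 1: u_0 = a_0 = (2, -4, -4).
Step 2: u_1 = a_1 − (-13/18)·u_0 = (4/9, -8/9, 10/9).

u_1 = (4/9, -8/9, 10/9)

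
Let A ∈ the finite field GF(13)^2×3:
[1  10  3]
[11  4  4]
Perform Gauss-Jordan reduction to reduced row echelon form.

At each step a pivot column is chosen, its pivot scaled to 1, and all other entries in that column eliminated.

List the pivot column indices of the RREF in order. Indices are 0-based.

pivot columns: 0, 1

pivot(0,0)=1: scale R0 → (1, 10, 3)
  clear (1,0): R1 −= (11)R0 → (0, 11, 10)
pivot(1,1)=11: scale R1 → (0, 1, 8)
  clear (0,1): R0 −= (10)R1 → (1, 0, 1)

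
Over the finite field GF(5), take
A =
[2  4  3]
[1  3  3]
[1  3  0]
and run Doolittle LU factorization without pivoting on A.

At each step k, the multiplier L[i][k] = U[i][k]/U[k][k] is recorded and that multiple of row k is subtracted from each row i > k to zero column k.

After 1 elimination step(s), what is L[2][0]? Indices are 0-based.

L[2][0] = 3

Step 1: pivot at (0,0) is 2.
  row1 ← row1 − (3)·row0  ⇒  L[1][0]=3, U row1=(0, 1, 4)
  row2 ← row2 − (3)·row0  ⇒  L[2][0]=3, U row2=(0, 1, 1)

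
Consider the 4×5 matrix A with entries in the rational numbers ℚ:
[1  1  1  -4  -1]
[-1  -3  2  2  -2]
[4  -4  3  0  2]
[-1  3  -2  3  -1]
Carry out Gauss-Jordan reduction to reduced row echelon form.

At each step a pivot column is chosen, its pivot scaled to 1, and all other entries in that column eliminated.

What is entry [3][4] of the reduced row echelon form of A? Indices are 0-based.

M[3][4] = -14/55

pivot(0,0)=1: scale R0 → (1, 1, 1, -4, -1)
  clear (1,0): R1 −= (-1)R0 → (0, -2, 3, -2, -3)
  clear (2,0): R2 −= (4)R0 → (0, -8, -1, 16, 6)
  clear (3,0): R3 −= (-1)R0 → (0, 4, -1, -1, -2)
pivot(1,1)=-2: scale R1 → (0, 1, -3/2, 1, 3/2)
  clear (0,1): R0 −= (1)R1 → (1, 0, 5/2, -5, -5/2)
  clear (2,1): R2 −= (-8)R1 → (0, 0, -13, 24, 18)
  clear (3,1): R3 −= (4)R1 → (0, 0, 5, -5, -8)
pivot(2,2)=-13: scale R2 → (0, 0, 1, -24/13, -18/13)
  clear (0,2): R0 −= (5/2)R2 → (1, 0, 0, -5/13, 25/26)
  clear (1,2): R1 −= (-3/2)R2 → (0, 1, 0, -23/13, -15/26)
  clear (3,2): R3 −= (5)R2 → (0, 0, 0, 55/13, -14/13)
pivot(3,3)=55/13: scale R3 → (0, 0, 0, 1, -14/55)
  clear (0,3): R0 −= (-5/13)R3 → (1, 0, 0, 0, 19/22)
  clear (1,3): R1 −= (-23/13)R3 → (0, 1, 0, 0, -113/110)
  clear (2,3): R2 −= (-24/13)R3 → (0, 0, 1, 0, -102/55)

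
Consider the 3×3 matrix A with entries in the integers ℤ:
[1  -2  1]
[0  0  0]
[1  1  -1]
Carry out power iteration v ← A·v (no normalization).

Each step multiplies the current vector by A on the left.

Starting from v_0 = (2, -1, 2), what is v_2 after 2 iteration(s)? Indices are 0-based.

v_2 = (5, 0, 7)

v_0 = (2, -1, 2).
v_1 = A·v_0 = (6, 0, -1).
v_2 = A·v_1 = (5, 0, 7).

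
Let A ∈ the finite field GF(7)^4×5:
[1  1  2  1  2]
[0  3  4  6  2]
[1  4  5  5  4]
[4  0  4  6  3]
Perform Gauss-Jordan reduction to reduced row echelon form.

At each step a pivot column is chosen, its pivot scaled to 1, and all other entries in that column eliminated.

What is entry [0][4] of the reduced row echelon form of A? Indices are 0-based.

[1] R0 /= 1  ⇒  (1, 1, 2, 1, 2)
     R2 -= 1·R0  ⇒  (0, 3, 3, 4, 2)
     R3 -= 4·R0  ⇒  (0, 3, 3, 2, 2)
[2] R1 /= 3  ⇒  (0, 1, 6, 2, 3)
     R0 -= 1·R1  ⇒  (1, 0, 3, 6, 6)
     R2 -= 3·R1  ⇒  (0, 0, 6, 5, 0)
     R3 -= 3·R1  ⇒  (0, 0, 6, 3, 0)
[3] R2 /= 6  ⇒  (0, 0, 1, 2, 0)
     R0 -= 3·R2  ⇒  (1, 0, 0, 0, 6)
     R1 -= 6·R2  ⇒  (0, 1, 0, 4, 3)
     R3 -= 6·R2  ⇒  (0, 0, 0, 5, 0)
[4] R3 /= 5  ⇒  (0, 0, 0, 1, 0)
     R1 -= 4·R3  ⇒  (0, 1, 0, 0, 3)
     R2 -= 2·R3  ⇒  (0, 0, 1, 0, 0)

M[0][4] = 6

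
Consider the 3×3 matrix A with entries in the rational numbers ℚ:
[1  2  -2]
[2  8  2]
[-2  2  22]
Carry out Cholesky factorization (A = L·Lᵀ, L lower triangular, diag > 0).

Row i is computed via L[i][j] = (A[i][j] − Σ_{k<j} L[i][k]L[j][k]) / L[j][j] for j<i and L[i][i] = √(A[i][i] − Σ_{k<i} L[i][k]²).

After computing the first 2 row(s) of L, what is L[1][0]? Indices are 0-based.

Step 1: L[0][0] = √(1) = 1.
  L[1][0] = (2) / L[0][0] = 2.
Step 2: L[1][1] = √(4) = 2.

L[1][0] = 2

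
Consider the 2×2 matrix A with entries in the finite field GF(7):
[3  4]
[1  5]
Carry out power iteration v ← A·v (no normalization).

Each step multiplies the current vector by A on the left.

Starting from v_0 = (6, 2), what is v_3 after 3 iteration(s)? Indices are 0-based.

v_3 = (3, 0)

v_0 = (6, 2).
v_1 = A·v_0 = (5, 2).
v_2 = A·v_1 = (2, 1).
v_3 = A·v_2 = (3, 0).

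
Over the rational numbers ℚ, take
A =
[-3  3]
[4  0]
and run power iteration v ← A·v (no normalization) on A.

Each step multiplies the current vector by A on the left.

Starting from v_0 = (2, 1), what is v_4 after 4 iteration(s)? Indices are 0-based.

v_0 = (2, 1).
v_1 = A·v_0 = (-3, 8).
v_2 = A·v_1 = (33, -12).
v_3 = A·v_2 = (-135, 132).
v_4 = A·v_3 = (801, -540).

v_4 = (801, -540)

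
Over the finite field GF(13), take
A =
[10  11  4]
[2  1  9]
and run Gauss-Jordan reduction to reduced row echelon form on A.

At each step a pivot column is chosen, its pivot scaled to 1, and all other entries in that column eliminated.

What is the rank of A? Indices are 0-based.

step 1: normalize row 0 (÷10) = (1, 5, 3)
  row 1: subtract 2×row0 = (0, 4, 3)
step 2: normalize row 1 (÷4) = (0, 1, 4)
  row 0: subtract 5×row1 = (1, 0, 9)

rank = 2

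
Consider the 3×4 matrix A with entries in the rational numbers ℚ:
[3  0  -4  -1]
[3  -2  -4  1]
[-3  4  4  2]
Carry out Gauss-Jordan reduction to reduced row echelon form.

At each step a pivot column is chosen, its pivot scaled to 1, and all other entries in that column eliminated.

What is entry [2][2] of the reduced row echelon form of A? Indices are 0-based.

step 1: normalize row 0 (÷3) = (1, 0, -4/3, -1/3)
  row 1: subtract 3×row0 = (0, -2, 0, 2)
  row 2: subtract -3×row0 = (0, 4, 0, 1)
step 2: normalize row 1 (÷-2) = (0, 1, 0, -1)
  row 2: subtract 4×row1 = (0, 0, 0, 5)
skip col 2 (zero from row 2)
step 3: normalize row 2 (÷5) = (0, 0, 0, 1)
  row 0: subtract -1/3×row2 = (1, 0, -4/3, 0)
  row 1: subtract -1×row2 = (0, 1, 0, 0)

M[2][2] = 0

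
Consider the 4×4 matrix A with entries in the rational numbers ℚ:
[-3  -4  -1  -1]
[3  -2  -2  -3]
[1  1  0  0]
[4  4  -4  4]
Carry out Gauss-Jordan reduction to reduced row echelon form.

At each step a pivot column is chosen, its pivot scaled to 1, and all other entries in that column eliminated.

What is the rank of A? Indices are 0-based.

rank = 4

[1] R0 /= -3  ⇒  (1, 4/3, 1/3, 1/3)
     R1 -= 3·R0  ⇒  (0, -6, -3, -4)
     R2 -= 1·R0  ⇒  (0, -1/3, -1/3, -1/3)
     R3 -= 4·R0  ⇒  (0, -4/3, -16/3, 8/3)
[2] R1 /= -6  ⇒  (0, 1, 1/2, 2/3)
     R0 -= 4/3·R1  ⇒  (1, 0, -1/3, -5/9)
     R2 -= -1/3·R1  ⇒  (0, 0, -1/6, -1/9)
     R3 -= -4/3·R1  ⇒  (0, 0, -14/3, 32/9)
[3] R2 /= -1/6  ⇒  (0, 0, 1, 2/3)
     R0 -= -1/3·R2  ⇒  (1, 0, 0, -1/3)
     R1 -= 1/2·R2  ⇒  (0, 1, 0, 1/3)
     R3 -= -14/3·R2  ⇒  (0, 0, 0, 20/3)
[4] R3 /= 20/3  ⇒  (0, 0, 0, 1)
     R0 -= -1/3·R3  ⇒  (1, 0, 0, 0)
     R1 -= 1/3·R3  ⇒  (0, 1, 0, 0)
     R2 -= 2/3·R3  ⇒  (0, 0, 1, 0)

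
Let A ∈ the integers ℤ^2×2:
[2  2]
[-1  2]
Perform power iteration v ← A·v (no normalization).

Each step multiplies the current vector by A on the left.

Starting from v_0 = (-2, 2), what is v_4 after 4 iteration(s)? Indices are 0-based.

v_4 = (120, -24)

v_0 = (-2, 2).
v_1 = A·v_0 = (0, 6).
v_2 = A·v_1 = (12, 12).
v_3 = A·v_2 = (48, 12).
v_4 = A·v_3 = (120, -24).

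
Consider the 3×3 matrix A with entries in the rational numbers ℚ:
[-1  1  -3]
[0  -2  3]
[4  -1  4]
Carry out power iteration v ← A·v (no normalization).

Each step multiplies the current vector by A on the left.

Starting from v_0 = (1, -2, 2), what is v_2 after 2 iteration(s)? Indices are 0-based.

v_2 = (-23, 22, 10)

v_0 = (1, -2, 2).
v_1 = A·v_0 = (-9, 10, 14).
v_2 = A·v_1 = (-23, 22, 10).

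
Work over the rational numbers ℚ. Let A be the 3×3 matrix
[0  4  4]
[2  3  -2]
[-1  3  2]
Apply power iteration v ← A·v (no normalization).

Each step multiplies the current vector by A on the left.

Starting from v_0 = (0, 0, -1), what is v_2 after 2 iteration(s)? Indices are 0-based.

v_0 = (0, 0, -1).
v_1 = A·v_0 = (-4, 2, -2).
v_2 = A·v_1 = (0, 2, 6).

v_2 = (0, 2, 6)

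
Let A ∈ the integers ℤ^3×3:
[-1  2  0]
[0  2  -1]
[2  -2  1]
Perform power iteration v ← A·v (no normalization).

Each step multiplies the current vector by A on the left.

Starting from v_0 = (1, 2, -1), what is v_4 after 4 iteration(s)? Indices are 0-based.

v_0 = (1, 2, -1).
v_1 = A·v_0 = (3, 5, -3).
v_2 = A·v_1 = (7, 13, -7).
v_3 = A·v_2 = (19, 33, -19).
v_4 = A·v_3 = (47, 85, -47).

v_4 = (47, 85, -47)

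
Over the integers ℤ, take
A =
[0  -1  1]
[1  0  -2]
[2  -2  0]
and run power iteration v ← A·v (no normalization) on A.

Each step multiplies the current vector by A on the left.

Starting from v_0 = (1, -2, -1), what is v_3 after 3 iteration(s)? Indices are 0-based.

v_0 = (1, -2, -1).
v_1 = A·v_0 = (1, 3, 6).
v_2 = A·v_1 = (3, -11, -4).
v_3 = A·v_2 = (7, 11, 28).

v_3 = (7, 11, 28)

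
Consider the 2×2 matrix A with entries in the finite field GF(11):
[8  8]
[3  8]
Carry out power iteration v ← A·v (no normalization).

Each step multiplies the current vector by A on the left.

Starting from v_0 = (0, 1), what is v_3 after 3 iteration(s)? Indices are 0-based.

v_3 = (1, 10)

v_0 = (0, 1).
v_1 = A·v_0 = (8, 8).
v_2 = A·v_1 = (7, 0).
v_3 = A·v_2 = (1, 10).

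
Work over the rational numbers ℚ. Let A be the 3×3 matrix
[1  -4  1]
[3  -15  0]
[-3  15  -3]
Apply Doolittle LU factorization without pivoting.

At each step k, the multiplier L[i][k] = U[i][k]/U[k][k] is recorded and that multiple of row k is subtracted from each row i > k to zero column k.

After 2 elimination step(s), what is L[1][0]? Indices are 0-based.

L[1][0] = 3

[col 0] pivot 1
  R1 -= 3*R0 → (0, -3, -3)  (L[1][0] := 3)
  R2 -= -3*R0 → (0, 3, 0)  (L[2][0] := -3)
[col 1] pivot -3
  R2 -= -1*R1 → (0, 0, -3)  (L[2][1] := -1)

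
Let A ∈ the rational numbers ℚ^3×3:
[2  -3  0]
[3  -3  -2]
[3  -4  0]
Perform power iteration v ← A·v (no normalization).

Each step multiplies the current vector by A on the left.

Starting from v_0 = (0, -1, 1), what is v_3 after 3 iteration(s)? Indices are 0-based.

v_3 = (12, 5, 17)

v_0 = (0, -1, 1).
v_1 = A·v_0 = (3, 1, 4).
v_2 = A·v_1 = (3, -2, 5).
v_3 = A·v_2 = (12, 5, 17).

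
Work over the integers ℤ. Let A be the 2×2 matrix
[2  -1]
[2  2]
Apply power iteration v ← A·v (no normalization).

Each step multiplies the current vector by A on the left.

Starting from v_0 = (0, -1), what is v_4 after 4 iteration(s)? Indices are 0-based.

v_0 = (0, -1).
v_1 = A·v_0 = (1, -2).
v_2 = A·v_1 = (4, -2).
v_3 = A·v_2 = (10, 4).
v_4 = A·v_3 = (16, 28).

v_4 = (16, 28)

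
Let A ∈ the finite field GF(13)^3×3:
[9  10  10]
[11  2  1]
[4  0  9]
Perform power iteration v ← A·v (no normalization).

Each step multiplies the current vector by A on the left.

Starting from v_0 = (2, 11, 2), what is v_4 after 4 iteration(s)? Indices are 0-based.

v_4 = (8, 0, 5)

v_0 = (2, 11, 2).
v_1 = A·v_0 = (5, 7, 0).
v_2 = A·v_1 = (11, 4, 7).
v_3 = A·v_2 = (1, 6, 3).
v_4 = A·v_3 = (8, 0, 5).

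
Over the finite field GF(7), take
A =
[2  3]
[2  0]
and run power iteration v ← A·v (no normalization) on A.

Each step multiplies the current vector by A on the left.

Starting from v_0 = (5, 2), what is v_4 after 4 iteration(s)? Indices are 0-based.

v_4 = (0, 6)

v_0 = (5, 2).
v_1 = A·v_0 = (2, 3).
v_2 = A·v_1 = (6, 4).
v_3 = A·v_2 = (3, 5).
v_4 = A·v_3 = (0, 6).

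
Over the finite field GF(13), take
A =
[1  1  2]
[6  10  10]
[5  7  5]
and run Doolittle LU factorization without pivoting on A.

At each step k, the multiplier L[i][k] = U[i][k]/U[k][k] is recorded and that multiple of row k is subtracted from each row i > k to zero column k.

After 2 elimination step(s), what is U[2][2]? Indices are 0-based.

k=0: U[0][0]=1
  eliminate (1,0): mult=6, new row 1: (0, 4, 11); set L[1][0]=6
  eliminate (2,0): mult=5, new row 2: (0, 2, 8); set L[2][0]=5
k=1: U[1][1]=4
  eliminate (2,1): mult=7, new row 2: (0, 0, 9); set L[2][1]=7

U[2][2] = 9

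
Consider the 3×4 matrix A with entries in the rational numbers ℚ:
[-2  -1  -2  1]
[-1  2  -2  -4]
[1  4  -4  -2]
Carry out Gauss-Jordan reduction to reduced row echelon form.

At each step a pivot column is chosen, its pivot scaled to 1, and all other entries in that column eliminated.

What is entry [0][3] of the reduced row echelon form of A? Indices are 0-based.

M[0][3] = 2

step 1: normalize row 0 (÷-2) = (1, 1/2, 1, -1/2)
  row 1: subtract -1×row0 = (0, 5/2, -1, -9/2)
  row 2: subtract 1×row0 = (0, 7/2, -5, -3/2)
step 2: normalize row 1 (÷5/2) = (0, 1, -2/5, -9/5)
  row 0: subtract 1/2×row1 = (1, 0, 6/5, 2/5)
  row 2: subtract 7/2×row1 = (0, 0, -18/5, 24/5)
step 3: normalize row 2 (÷-18/5) = (0, 0, 1, -4/3)
  row 0: subtract 6/5×row2 = (1, 0, 0, 2)
  row 1: subtract -2/5×row2 = (0, 1, 0, -7/3)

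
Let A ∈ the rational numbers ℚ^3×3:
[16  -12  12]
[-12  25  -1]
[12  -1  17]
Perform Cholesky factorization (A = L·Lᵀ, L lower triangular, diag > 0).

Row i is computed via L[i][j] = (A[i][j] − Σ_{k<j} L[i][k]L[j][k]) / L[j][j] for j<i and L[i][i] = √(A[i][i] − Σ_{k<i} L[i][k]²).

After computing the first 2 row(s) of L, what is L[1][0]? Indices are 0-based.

L[1][0] = -3

Step 1: L[0][0] = √(16) = 4.
  L[1][0] = (-12) / L[0][0] = -3.
Step 2: L[1][1] = √(16) = 4.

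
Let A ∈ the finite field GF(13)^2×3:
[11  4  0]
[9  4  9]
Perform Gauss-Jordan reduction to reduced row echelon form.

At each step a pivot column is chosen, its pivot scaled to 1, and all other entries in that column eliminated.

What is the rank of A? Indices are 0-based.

[1] R0 /= 11  ⇒  (1, 11, 0)
     R1 -= 9·R0  ⇒  (0, 9, 9)
[2] R1 /= 9  ⇒  (0, 1, 1)
     R0 -= 11·R1  ⇒  (1, 0, 2)

rank = 2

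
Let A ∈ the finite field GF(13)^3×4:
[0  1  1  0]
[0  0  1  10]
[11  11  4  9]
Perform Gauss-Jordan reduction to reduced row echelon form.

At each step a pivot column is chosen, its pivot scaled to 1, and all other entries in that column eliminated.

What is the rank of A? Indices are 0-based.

[1] R0 <-> R2
[1] R0 /= 11  ⇒  (1, 1, 11, 2)
[2] R1 <-> R2
[2] R1 /= 1  ⇒  (0, 1, 1, 0)
     R0 -= 1·R1  ⇒  (1, 0, 10, 2)
[3] R2 /= 1  ⇒  (0, 0, 1, 10)
     R0 -= 10·R2  ⇒  (1, 0, 0, 6)
     R1 -= 1·R2  ⇒  (0, 1, 0, 3)

rank = 3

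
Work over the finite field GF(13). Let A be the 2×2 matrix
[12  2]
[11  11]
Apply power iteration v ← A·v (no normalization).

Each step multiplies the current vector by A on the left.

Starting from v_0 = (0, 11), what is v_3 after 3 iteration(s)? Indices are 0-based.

v_3 = (1, 2)

v_0 = (0, 11).
v_1 = A·v_0 = (9, 4).
v_2 = A·v_1 = (12, 0).
v_3 = A·v_2 = (1, 2).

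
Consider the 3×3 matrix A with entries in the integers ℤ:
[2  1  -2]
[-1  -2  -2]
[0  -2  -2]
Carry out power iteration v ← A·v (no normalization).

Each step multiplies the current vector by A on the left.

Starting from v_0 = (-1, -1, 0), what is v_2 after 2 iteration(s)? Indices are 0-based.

v_2 = (-7, -7, -10)

v_0 = (-1, -1, 0).
v_1 = A·v_0 = (-3, 3, 2).
v_2 = A·v_1 = (-7, -7, -10).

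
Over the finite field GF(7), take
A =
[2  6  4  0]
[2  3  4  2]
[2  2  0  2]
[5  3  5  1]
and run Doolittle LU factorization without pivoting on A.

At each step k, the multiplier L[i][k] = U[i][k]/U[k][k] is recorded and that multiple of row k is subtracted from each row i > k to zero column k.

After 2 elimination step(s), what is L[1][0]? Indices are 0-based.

L[1][0] = 1

k=0: U[0][0]=2
  eliminate (1,0): mult=1, new row 1: (0, 4, 0, 2); set L[1][0]=1
  eliminate (2,0): mult=1, new row 2: (0, 3, 3, 2); set L[2][0]=1
  eliminate (3,0): mult=6, new row 3: (0, 2, 2, 1); set L[3][0]=6
k=1: U[1][1]=4
  eliminate (2,1): mult=6, new row 2: (0, 0, 3, 4); set L[2][1]=6
  eliminate (3,1): mult=4, new row 3: (0, 0, 2, 0); set L[3][1]=4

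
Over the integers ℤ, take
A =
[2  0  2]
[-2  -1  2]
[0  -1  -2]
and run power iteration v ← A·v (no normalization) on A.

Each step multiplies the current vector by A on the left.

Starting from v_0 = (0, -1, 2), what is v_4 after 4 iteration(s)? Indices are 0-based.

v_0 = (0, -1, 2).
v_1 = A·v_0 = (4, 5, -3).
v_2 = A·v_1 = (2, -19, 1).
v_3 = A·v_2 = (6, 17, 17).
v_4 = A·v_3 = (46, 5, -51).

v_4 = (46, 5, -51)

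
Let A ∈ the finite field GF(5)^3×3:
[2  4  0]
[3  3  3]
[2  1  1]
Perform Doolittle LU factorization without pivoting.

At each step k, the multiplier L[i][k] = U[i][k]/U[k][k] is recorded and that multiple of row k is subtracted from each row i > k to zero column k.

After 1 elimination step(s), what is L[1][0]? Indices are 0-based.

Step 1: pivot at (0,0) is 2.
  row1 ← row1 − (4)·row0  ⇒  L[1][0]=4, U row1=(0, 2, 3)
  row2 ← row2 − (1)·row0  ⇒  L[2][0]=1, U row2=(0, 2, 1)

L[1][0] = 4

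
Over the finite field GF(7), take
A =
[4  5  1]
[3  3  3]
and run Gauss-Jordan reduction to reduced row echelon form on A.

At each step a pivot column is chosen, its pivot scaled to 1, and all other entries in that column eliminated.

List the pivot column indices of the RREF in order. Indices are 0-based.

[1] R0 /= 4  ⇒  (1, 3, 2)
     R1 -= 3·R0  ⇒  (0, 1, 4)
[2] R1 /= 1  ⇒  (0, 1, 4)
     R0 -= 3·R1  ⇒  (1, 0, 4)

pivot columns: 0, 1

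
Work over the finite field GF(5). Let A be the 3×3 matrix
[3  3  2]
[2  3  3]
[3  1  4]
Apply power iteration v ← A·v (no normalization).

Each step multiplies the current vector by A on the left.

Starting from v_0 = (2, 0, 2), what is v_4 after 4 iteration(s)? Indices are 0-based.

v_4 = (1, 4, 1)

v_0 = (2, 0, 2).
v_1 = A·v_0 = (0, 0, 4).
v_2 = A·v_1 = (3, 2, 1).
v_3 = A·v_2 = (2, 0, 0).
v_4 = A·v_3 = (1, 4, 1).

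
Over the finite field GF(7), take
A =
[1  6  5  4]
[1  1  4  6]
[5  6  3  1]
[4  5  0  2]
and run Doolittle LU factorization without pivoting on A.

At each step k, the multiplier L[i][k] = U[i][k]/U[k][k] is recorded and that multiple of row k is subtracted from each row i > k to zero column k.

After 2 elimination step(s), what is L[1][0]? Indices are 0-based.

L[1][0] = 1

[col 0] pivot 1
  R1 -= 1*R0 → (0, 2, 6, 2)  (L[1][0] := 1)
  R2 -= 5*R0 → (0, 4, 6, 2)  (L[2][0] := 5)
  R3 -= 4*R0 → (0, 2, 1, 0)  (L[3][0] := 4)
[col 1] pivot 2
  R2 -= 2*R1 → (0, 0, 1, 5)  (L[2][1] := 2)
  R3 -= 1*R1 → (0, 0, 2, 5)  (L[3][1] := 1)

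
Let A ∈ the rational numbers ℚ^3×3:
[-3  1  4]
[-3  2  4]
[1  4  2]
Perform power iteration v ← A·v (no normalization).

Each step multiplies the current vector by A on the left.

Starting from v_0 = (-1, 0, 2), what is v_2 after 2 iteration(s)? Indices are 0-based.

v_0 = (-1, 0, 2).
v_1 = A·v_0 = (11, 11, 3).
v_2 = A·v_1 = (-10, 1, 61).

v_2 = (-10, 1, 61)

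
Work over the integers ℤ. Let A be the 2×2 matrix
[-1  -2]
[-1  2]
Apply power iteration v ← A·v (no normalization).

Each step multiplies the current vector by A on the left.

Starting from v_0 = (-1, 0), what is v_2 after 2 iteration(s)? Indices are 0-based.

v_2 = (-3, 1)

v_0 = (-1, 0).
v_1 = A·v_0 = (1, 1).
v_2 = A·v_1 = (-3, 1).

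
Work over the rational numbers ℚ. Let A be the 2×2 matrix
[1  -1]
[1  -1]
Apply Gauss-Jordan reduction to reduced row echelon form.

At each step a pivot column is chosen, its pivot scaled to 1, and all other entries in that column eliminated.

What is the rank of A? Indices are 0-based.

rank = 1

pivot(0,0)=1: scale R0 → (1, -1)
  clear (1,0): R1 −= (1)R0 → (0, 0)
col 1: no nonzero at/below row 1; advance.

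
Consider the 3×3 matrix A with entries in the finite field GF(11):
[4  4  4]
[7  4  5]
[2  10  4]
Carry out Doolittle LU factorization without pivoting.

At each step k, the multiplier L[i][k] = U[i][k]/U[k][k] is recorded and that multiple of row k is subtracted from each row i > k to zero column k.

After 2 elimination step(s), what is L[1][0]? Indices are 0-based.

L[1][0] = 10

k=0: U[0][0]=4
  eliminate (1,0): mult=10, new row 1: (0, 8, 9); set L[1][0]=10
  eliminate (2,0): mult=6, new row 2: (0, 8, 2); set L[2][0]=6
k=1: U[1][1]=8
  eliminate (2,1): mult=1, new row 2: (0, 0, 4); set L[2][1]=1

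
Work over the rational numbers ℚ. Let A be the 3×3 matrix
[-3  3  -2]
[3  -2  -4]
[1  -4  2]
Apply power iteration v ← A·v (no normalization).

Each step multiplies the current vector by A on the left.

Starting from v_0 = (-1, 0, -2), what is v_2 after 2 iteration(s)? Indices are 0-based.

v_2 = (4, 31, -23)

v_0 = (-1, 0, -2).
v_1 = A·v_0 = (7, 5, -5).
v_2 = A·v_1 = (4, 31, -23).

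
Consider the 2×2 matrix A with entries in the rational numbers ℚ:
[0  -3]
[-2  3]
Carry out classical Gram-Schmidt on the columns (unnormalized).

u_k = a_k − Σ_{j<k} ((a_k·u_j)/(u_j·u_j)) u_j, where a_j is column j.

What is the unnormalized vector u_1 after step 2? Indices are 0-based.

Step 1: u_0 = a_0 = (0, -2).
Step 2: u_1 = a_1 − (-3/2)·u_0 = (-3, 0).

u_1 = (-3, 0)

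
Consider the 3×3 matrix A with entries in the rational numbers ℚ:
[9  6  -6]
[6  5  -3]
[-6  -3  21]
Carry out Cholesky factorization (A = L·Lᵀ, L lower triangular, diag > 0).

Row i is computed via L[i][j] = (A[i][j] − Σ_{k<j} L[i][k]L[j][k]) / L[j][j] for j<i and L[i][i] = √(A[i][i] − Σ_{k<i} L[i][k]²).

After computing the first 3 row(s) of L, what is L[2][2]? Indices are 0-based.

L[2][2] = 4

Step 1: L[0][0] = √(9) = 3.
  L[1][0] = (6) / L[0][0] = 2.
Step 2: L[1][1] = √(1) = 1.
  L[2][0] = (-6) / L[0][0] = -2.
  L[2][1] = (1) / L[1][1] = 1.
Step 3: L[2][2] = √(16) = 4.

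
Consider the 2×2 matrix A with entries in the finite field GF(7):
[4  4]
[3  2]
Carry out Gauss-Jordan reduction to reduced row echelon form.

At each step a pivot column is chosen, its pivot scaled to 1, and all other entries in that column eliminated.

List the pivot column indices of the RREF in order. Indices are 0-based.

step 1: normalize row 0 (÷4) = (1, 1)
  row 1: subtract 3×row0 = (0, 6)
step 2: normalize row 1 (÷6) = (0, 1)
  row 0: subtract 1×row1 = (1, 0)

pivot columns: 0, 1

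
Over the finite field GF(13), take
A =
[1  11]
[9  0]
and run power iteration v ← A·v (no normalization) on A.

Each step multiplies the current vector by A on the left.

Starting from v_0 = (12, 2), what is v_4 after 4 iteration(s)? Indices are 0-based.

v_4 = (12, 4)

v_0 = (12, 2).
v_1 = A·v_0 = (8, 4).
v_2 = A·v_1 = (0, 7).
v_3 = A·v_2 = (12, 0).
v_4 = A·v_3 = (12, 4).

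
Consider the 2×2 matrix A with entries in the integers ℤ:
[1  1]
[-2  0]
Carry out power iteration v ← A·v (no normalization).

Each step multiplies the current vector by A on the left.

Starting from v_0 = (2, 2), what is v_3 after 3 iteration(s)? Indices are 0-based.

v_3 = (-8, 0)

v_0 = (2, 2).
v_1 = A·v_0 = (4, -4).
v_2 = A·v_1 = (0, -8).
v_3 = A·v_2 = (-8, 0).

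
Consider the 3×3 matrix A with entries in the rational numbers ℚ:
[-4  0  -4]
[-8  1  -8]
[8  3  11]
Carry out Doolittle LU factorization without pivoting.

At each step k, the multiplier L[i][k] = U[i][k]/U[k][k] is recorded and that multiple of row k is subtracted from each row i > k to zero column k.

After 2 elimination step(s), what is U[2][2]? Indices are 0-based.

U[2][2] = 3

Step 1: pivot at (0,0) is -4.
  row1 ← row1 − (2)·row0  ⇒  L[1][0]=2, U row1=(0, 1, 0)
  row2 ← row2 − (-2)·row0  ⇒  L[2][0]=-2, U row2=(0, 3, 3)
Step 2: pivot at (1,1) is 1.
  row2 ← row2 − (3)·row1  ⇒  L[2][1]=3, U row2=(0, 0, 3)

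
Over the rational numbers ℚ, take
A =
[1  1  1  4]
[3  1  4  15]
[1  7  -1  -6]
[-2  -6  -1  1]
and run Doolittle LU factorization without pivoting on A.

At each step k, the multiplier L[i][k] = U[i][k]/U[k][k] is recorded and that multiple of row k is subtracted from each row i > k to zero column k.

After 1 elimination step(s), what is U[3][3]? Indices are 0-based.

k=0: U[0][0]=1
  eliminate (1,0): mult=3, new row 1: (0, -2, 1, 3); set L[1][0]=3
  eliminate (2,0): mult=1, new row 2: (0, 6, -2, -10); set L[2][0]=1
  eliminate (3,0): mult=-2, new row 3: (0, -4, 1, 9); set L[3][0]=-2

U[3][3] = 9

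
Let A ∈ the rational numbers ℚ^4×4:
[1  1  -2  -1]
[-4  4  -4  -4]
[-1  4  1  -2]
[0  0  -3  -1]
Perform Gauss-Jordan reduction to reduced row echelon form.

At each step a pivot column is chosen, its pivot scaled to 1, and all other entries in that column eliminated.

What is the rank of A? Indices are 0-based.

[1] R0 /= 1  ⇒  (1, 1, -2, -1)
     R1 -= -4·R0  ⇒  (0, 8, -12, -8)
     R2 -= -1·R0  ⇒  (0, 5, -1, -3)
[2] R1 /= 8  ⇒  (0, 1, -3/2, -1)
     R0 -= 1·R1  ⇒  (1, 0, -1/2, 0)
     R2 -= 5·R1  ⇒  (0, 0, 13/2, 2)
[3] R2 /= 13/2  ⇒  (0, 0, 1, 4/13)
     R0 -= -1/2·R2  ⇒  (1, 0, 0, 2/13)
     R1 -= -3/2·R2  ⇒  (0, 1, 0, -7/13)
     R3 -= -3·R2  ⇒  (0, 0, 0, -1/13)
[4] R3 /= -1/13  ⇒  (0, 0, 0, 1)
     R0 -= 2/13·R3  ⇒  (1, 0, 0, 0)
     R1 -= -7/13·R3  ⇒  (0, 1, 0, 0)
     R2 -= 4/13·R3  ⇒  (0, 0, 1, 0)

rank = 4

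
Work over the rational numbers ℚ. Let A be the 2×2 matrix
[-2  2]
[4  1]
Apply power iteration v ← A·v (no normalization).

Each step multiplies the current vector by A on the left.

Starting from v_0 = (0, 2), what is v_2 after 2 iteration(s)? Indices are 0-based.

v_0 = (0, 2).
v_1 = A·v_0 = (4, 2).
v_2 = A·v_1 = (-4, 18).

v_2 = (-4, 18)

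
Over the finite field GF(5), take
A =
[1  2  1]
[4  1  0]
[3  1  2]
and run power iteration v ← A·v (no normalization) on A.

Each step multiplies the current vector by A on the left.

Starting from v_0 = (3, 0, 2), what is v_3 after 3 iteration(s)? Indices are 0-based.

v_0 = (3, 0, 2).
v_1 = A·v_0 = (0, 2, 3).
v_2 = A·v_1 = (2, 2, 3).
v_3 = A·v_2 = (4, 0, 4).

v_3 = (4, 0, 4)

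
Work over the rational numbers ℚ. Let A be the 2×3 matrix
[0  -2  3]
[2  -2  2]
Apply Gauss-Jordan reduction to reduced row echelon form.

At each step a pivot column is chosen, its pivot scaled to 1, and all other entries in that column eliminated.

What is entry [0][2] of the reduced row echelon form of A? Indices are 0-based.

[1] R0 <-> R1
[1] R0 /= 2  ⇒  (1, -1, 1)
[2] R1 /= -2  ⇒  (0, 1, -3/2)
     R0 -= -1·R1  ⇒  (1, 0, -1/2)

M[0][2] = -1/2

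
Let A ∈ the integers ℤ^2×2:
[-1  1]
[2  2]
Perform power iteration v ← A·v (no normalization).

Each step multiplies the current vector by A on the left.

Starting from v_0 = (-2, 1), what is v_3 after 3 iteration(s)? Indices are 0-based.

v_0 = (-2, 1).
v_1 = A·v_0 = (3, -2).
v_2 = A·v_1 = (-5, 2).
v_3 = A·v_2 = (7, -6).

v_3 = (7, -6)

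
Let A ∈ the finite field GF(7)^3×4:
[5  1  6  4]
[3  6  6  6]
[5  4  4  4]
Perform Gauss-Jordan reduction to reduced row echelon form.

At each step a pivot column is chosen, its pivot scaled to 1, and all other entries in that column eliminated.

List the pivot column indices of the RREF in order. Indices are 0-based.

pivot columns: 0, 1, 2

step 1: normalize row 0 (÷5) = (1, 3, 4, 5)
  row 1: subtract 3×row0 = (0, 4, 1, 5)
  row 2: subtract 5×row0 = (0, 3, 5, 0)
step 2: normalize row 1 (÷4) = (0, 1, 2, 3)
  row 0: subtract 3×row1 = (1, 0, 5, 3)
  row 2: subtract 3×row1 = (0, 0, 6, 5)
step 3: normalize row 2 (÷6) = (0, 0, 1, 2)
  row 0: subtract 5×row2 = (1, 0, 0, 0)
  row 1: subtract 2×row2 = (0, 1, 0, 6)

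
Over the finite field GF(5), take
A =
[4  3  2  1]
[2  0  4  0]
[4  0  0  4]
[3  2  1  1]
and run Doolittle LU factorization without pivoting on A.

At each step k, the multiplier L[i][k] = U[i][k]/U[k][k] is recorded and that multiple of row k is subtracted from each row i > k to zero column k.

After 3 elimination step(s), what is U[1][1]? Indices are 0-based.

k=0: U[0][0]=4
  eliminate (1,0): mult=3, new row 1: (0, 1, 3, 2); set L[1][0]=3
  eliminate (2,0): mult=1, new row 2: (0, 2, 3, 3); set L[2][0]=1
  eliminate (3,0): mult=2, new row 3: (0, 1, 2, 4); set L[3][0]=2
k=1: U[1][1]=1
  eliminate (2,1): mult=2, new row 2: (0, 0, 2, 4); set L[2][1]=2
  eliminate (3,1): mult=1, new row 3: (0, 0, 4, 2); set L[3][1]=1
k=2: U[2][2]=2
  eliminate (3,2): mult=2, new row 3: (0, 0, 0, 4); set L[3][2]=2

U[1][1] = 1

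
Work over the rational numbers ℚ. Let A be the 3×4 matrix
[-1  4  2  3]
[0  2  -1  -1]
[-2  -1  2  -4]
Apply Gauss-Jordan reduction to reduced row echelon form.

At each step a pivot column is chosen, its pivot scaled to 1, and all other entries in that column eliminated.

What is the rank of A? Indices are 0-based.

rank = 3

step 1: normalize row 0 (÷-1) = (1, -4, -2, -3)
  row 2: subtract -2×row0 = (0, -9, -2, -10)
step 2: normalize row 1 (÷2) = (0, 1, -1/2, -1/2)
  row 0: subtract -4×row1 = (1, 0, -4, -5)
  row 2: subtract -9×row1 = (0, 0, -13/2, -29/2)
step 3: normalize row 2 (÷-13/2) = (0, 0, 1, 29/13)
  row 0: subtract -4×row2 = (1, 0, 0, 51/13)
  row 1: subtract -1/2×row2 = (0, 1, 0, 8/13)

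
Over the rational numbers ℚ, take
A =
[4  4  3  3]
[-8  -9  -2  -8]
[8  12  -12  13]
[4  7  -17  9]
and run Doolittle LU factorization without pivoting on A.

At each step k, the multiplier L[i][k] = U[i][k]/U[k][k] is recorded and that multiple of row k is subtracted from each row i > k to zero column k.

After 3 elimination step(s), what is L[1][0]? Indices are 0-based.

Step 1: pivot at (0,0) is 4.
  row1 ← row1 − (-2)·row0  ⇒  L[1][0]=-2, U row1=(0, -1, 4, -2)
  row2 ← row2 − (2)·row0  ⇒  L[2][0]=2, U row2=(0, 4, -18, 7)
  row3 ← row3 − (1)·row0  ⇒  L[3][0]=1, U row3=(0, 3, -20, 6)
Step 2: pivot at (1,1) is -1.
  row2 ← row2 − (-4)·row1  ⇒  L[2][1]=-4, U row2=(0, 0, -2, -1)
  row3 ← row3 − (-3)·row1  ⇒  L[3][1]=-3, U row3=(0, 0, -8, 0)
Step 3: pivot at (2,2) is -2.
  row3 ← row3 − (4)·row2  ⇒  L[3][2]=4, U row3=(0, 0, 0, 4)

L[1][0] = -2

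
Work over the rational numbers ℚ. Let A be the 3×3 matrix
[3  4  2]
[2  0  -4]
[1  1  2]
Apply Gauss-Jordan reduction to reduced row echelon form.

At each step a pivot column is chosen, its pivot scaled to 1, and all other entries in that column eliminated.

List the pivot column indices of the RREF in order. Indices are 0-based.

pivot columns: 0, 1, 2

step 1: normalize row 0 (÷3) = (1, 4/3, 2/3)
  row 1: subtract 2×row0 = (0, -8/3, -16/3)
  row 2: subtract 1×row0 = (0, -1/3, 4/3)
step 2: normalize row 1 (÷-8/3) = (0, 1, 2)
  row 0: subtract 4/3×row1 = (1, 0, -2)
  row 2: subtract -1/3×row1 = (0, 0, 2)
step 3: normalize row 2 (÷2) = (0, 0, 1)
  row 0: subtract -2×row2 = (1, 0, 0)
  row 1: subtract 2×row2 = (0, 1, 0)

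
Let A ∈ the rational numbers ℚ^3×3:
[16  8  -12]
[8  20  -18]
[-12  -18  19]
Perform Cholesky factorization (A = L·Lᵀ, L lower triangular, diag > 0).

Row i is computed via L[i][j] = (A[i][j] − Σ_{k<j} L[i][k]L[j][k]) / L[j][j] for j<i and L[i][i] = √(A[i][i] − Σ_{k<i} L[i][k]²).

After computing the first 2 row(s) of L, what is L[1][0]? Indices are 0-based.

L[1][0] = 2

Step 1: L[0][0] = √(16) = 4.
  L[1][0] = (8) / L[0][0] = 2.
Step 2: L[1][1] = √(16) = 4.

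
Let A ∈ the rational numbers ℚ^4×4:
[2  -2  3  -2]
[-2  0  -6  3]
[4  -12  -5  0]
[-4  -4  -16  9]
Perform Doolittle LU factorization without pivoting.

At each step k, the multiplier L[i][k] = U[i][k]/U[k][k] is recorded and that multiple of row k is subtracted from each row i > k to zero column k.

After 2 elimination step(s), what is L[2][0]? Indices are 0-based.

Step 1: pivot at (0,0) is 2.
  row1 ← row1 − (-1)·row0  ⇒  L[1][0]=-1, U row1=(0, -2, -3, 1)
  row2 ← row2 − (2)·row0  ⇒  L[2][0]=2, U row2=(0, -8, -11, 4)
  row3 ← row3 − (-2)·row0  ⇒  L[3][0]=-2, U row3=(0, -8, -10, 5)
Step 2: pivot at (1,1) is -2.
  row2 ← row2 − (4)·row1  ⇒  L[2][1]=4, U row2=(0, 0, 1, 0)
  row3 ← row3 − (4)·row1  ⇒  L[3][1]=4, U row3=(0, 0, 2, 1)

L[2][0] = 2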